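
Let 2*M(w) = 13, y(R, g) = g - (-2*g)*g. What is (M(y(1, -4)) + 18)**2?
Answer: 2401/4 ≈ 600.25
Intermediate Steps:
y(R, g) = g + 2*g**2 (y(R, g) = g - (-2)*g**2 = g + 2*g**2)
M(w) = 13/2 (M(w) = (1/2)*13 = 13/2)
(M(y(1, -4)) + 18)**2 = (13/2 + 18)**2 = (49/2)**2 = 2401/4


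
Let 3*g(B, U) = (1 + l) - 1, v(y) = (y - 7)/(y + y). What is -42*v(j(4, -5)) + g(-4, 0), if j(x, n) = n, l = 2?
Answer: -746/15 ≈ -49.733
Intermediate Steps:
v(y) = (-7 + y)/(2*y) (v(y) = (-7 + y)/((2*y)) = (-7 + y)*(1/(2*y)) = (-7 + y)/(2*y))
g(B, U) = ⅔ (g(B, U) = ((1 + 2) - 1)/3 = (3 - 1)/3 = (⅓)*2 = ⅔)
-42*v(j(4, -5)) + g(-4, 0) = -21*(-7 - 5)/(-5) + ⅔ = -21*(-1)*(-12)/5 + ⅔ = -42*6/5 + ⅔ = -252/5 + ⅔ = -746/15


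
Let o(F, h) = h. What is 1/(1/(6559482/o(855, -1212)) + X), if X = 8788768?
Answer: 1093247/9608294249494 ≈ 1.1378e-7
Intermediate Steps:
1/(1/(6559482/o(855, -1212)) + X) = 1/(1/(6559482/(-1212)) + 8788768) = 1/(1/(6559482*(-1/1212)) + 8788768) = 1/(1/(-1093247/202) + 8788768) = 1/(-202/1093247 + 8788768) = 1/(9608294249494/1093247) = 1093247/9608294249494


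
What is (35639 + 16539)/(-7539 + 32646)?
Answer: 52178/25107 ≈ 2.0782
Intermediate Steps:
(35639 + 16539)/(-7539 + 32646) = 52178/25107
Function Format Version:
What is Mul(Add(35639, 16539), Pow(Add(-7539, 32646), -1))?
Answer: Rational(52178, 25107) ≈ 2.0782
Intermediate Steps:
Mul(Add(35639, 16539), Pow(Add(-7539, 32646), -1)) = Mul(52178, Pow(25107, -1)) = Mul(52178, Rational(1, 25107)) = Rational(52178, 25107)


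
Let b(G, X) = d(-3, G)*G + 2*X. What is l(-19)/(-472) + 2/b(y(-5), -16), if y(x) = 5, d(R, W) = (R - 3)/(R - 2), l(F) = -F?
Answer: -719/6136 ≈ -0.11718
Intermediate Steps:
d(R, W) = (-3 + R)/(-2 + R)
b(G, X) = 2*X + 6*G/5 (b(G, X) = ((-3 - 3)/(-2 - 3))*G + 2*X = (-6/(-5))*G + 2*X = (-⅕*(-6))*G + 2*X = 6*G/5 + 2*X = 2*X + 6*G/5)
l(-19)/(-472) + 2/b(y(-5), -16) = -1*(-19)/(-472) + 2/(2*(-16) + (6/5)*5) = 19*(-1/472) + 2/(-32 + 6) = -19/472 + 2/(-26) = -19/472 + 2*(-1/26) = -19/472 - 1/13 = -719/6136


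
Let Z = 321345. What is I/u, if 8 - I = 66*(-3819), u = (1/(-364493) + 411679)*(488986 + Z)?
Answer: 45937417283/60796750022954963 ≈ 7.5559e-7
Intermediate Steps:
u = 121593500045909926/364493 (u = (1/(-364493) + 411679)*(488986 + 321345) = (-1/364493 + 411679)*810331 = (150054113746/364493)*810331 = 121593500045909926/364493 ≈ 3.3360e+11)
I = 252062 (I = 8 - 66*(-3819) = 8 - 1*(-252054) = 8 + 252054 = 252062)
I/u = 252062/(121593500045909926/364493) = 252062*(364493/121593500045909926) = 45937417283/60796750022954963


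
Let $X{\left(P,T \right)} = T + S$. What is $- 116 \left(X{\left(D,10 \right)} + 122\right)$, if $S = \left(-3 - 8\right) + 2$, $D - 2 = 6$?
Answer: $-14268$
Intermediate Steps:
$D = 8$ ($D = 2 + 6 = 8$)
$S = -9$ ($S = \left(-3 - 8\right) + 2 = -11 + 2 = -9$)
$X{\left(P,T \right)} = -9 + T$ ($X{\left(P,T \right)} = T - 9 = -9 + T$)
$- 116 \left(X{\left(D,10 \right)} + 122\right) = - 116 \left(\left(-9 + 10\right) + 122\right) = - 116 \left(1 + 122\right) = \left(-116\right) 123 = -14268$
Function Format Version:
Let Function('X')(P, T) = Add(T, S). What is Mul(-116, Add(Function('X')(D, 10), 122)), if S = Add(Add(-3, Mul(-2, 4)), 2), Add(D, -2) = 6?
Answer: -14268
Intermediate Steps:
D = 8 (D = Add(2, 6) = 8)
S = -9 (S = Add(Add(-3, -8), 2) = Add(-11, 2) = -9)
Function('X')(P, T) = Add(-9, T) (Function('X')(P, T) = Add(T, -9) = Add(-9, T))
Mul(-116, Add(Function('X')(D, 10), 122)) = Mul(-116, Add(Add(-9, 10), 122)) = Mul(-116, Add(1, 122)) = Mul(-116, 123) = -14268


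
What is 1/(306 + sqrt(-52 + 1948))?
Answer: 51/15290 - sqrt(474)/45870 ≈ 0.0028609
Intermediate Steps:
1/(306 + sqrt(-52 + 1948)) = 1/(306 + sqrt(1896)) = 1/(306 + 2*sqrt(474))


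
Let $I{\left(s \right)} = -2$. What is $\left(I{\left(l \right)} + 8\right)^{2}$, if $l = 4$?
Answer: $36$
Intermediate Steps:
$\left(I{\left(l \right)} + 8\right)^{2} = \left(-2 + 8\right)^{2} = 6^{2} = 36$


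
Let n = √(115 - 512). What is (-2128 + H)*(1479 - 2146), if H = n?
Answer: 1419376 - 667*I*√397 ≈ 1.4194e+6 - 13290.0*I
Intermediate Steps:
n = I*√397 (n = √(-397) = I*√397 ≈ 19.925*I)
H = I*√397 ≈ 19.925*I
(-2128 + H)*(1479 - 2146) = (-2128 + I*√397)*(1479 - 2146) = (-2128 + I*√397)*(-667) = 1419376 - 667*I*√397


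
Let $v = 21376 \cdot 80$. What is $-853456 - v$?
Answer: $-2563536$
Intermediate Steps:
$v = 1710080$
$-853456 - v = -853456 - 1710080 = -2563536$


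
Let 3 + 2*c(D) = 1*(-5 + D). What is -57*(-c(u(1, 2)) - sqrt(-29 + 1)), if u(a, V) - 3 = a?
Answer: -114 + 114*I*sqrt(7) ≈ -114.0 + 301.62*I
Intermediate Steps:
u(a, V) = 3 + a
c(D) = -4 + D/2 (c(D) = -3/2 + (1*(-5 + D))/2 = -3/2 + (-5 + D)/2 = -3/2 + (-5/2 + D/2) = -4 + D/2)
-57*(-c(u(1, 2)) - sqrt(-29 + 1)) = -57*(-(-4 + (3 + 1)/2) - sqrt(-29 + 1)) = -57*(-(-4 + (1/2)*4) - sqrt(-28)) = -57*(-(-4 + 2) - 2*I*sqrt(7)) = -57*(-1*(-2) - 2*I*sqrt(7)) = -57*(2 - 2*I*sqrt(7)) = -114 + 114*I*sqrt(7)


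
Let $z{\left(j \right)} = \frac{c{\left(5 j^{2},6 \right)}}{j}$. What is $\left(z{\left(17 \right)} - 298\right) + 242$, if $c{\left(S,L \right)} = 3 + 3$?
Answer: $- \frac{946}{17} \approx -55.647$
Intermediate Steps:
$c{\left(S,L \right)} = 6$
$z{\left(j \right)} = \frac{6}{j}$
$\left(z{\left(17 \right)} - 298\right) + 242 = \left(\frac{6}{17} - 298\right) + 242 = - \frac{5060}{17} + 242 = - \frac{946}{17}$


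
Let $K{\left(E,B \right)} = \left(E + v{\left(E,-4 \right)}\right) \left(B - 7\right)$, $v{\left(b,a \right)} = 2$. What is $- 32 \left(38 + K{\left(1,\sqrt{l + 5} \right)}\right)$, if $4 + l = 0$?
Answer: $-640$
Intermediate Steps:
$l = -4$ ($l = -4 + 0 = -4$)
$K{\left(E,B \right)} = \left(-7 + B\right) \left(2 + E\right)$ ($K{\left(E,B \right)} = \left(E + 2\right) \left(B - 7\right) = \left(2 + E\right) \left(-7 + B\right) = \left(-7 + B\right) \left(2 + E\right)$)
$- 32 \left(38 + K{\left(1,\sqrt{l + 5} \right)}\right) = - 32 \left(38 + \left(-14 - 7 + 2 \sqrt{-4 + 5} + \sqrt{-4 + 5} \cdot 1\right)\right) = - 32 \left(38 + \left(-14 - 7 + 2 \sqrt{1} + \sqrt{1} \cdot 1\right)\right) = - 32 \left(38 + \left(-14 - 7 + 2 \cdot 1 + 1 \cdot 1\right)\right) = - 32 \left(38 + \left(-14 - 7 + 2 + 1\right)\right) = - 32 \left(38 - 18\right) = \left(-32\right) 20 = -640$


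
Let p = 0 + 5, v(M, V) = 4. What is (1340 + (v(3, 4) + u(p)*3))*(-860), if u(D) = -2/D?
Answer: -1154808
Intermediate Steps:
p = 5
(1340 + (v(3, 4) + u(p)*3))*(-860) = (1340 + (4 - 2/5*3))*(-860) = (1340 + (4 - 6/5))*(-860) = (1340 + 14/5)*(-860) = (6714/5)*(-860) = -1154808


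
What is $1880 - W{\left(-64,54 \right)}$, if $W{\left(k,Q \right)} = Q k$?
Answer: $5336$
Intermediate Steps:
$1880 - W{\left(-64,54 \right)} = 1880 - 54 \left(-64\right) = 1880 - -3456 = 1880 + 3456 = 5336$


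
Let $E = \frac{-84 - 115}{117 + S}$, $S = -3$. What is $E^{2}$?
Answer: $\frac{39601}{12996} \approx 3.0472$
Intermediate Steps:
$E = - \frac{199}{114}$ ($E = \frac{-84 - 115}{117 - 3} = - \frac{199}{114} \approx -1.7456$)
$E^{2} = \left(- \frac{199}{114}\right)^{2} = \frac{39601}{12996}$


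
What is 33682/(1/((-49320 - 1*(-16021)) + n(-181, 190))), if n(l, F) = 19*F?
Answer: -999984898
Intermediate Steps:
33682/(1/((-49320 - 1*(-16021)) + n(-181, 190))) = 33682/(1/((-49320 - 1*(-16021)) + 19*190)) = 33682/(1/((-49320 + 16021) + 3610)) = 33682/(1/(-33299 + 3610)) = 33682/(1/(-29689)) = 33682/(-1/29689) = 33682*(-29689) = -999984898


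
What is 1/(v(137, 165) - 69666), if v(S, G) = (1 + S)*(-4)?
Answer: -1/70218 ≈ -1.4241e-5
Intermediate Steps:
v(S, G) = -4 - 4*S
1/(v(137, 165) - 69666) = 1/((-4 - 4*137) - 69666) = 1/((-4 - 548) - 69666) = 1/(-552 - 69666) = 1/(-70218) = -1/70218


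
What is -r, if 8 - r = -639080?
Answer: -639088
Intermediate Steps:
r = 639088 (r = 8 - 1*(-639080) = 8 + 639080 = 639088)
-r = -1*639088 = -639088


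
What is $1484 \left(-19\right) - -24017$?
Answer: $-4179$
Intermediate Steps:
$1484 \left(-19\right) - -24017 = -28196 + 24017 = -4179$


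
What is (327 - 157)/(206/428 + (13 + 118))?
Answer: 36380/28137 ≈ 1.2930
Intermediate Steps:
(327 - 157)/(206/428 + (13 + 118)) = 170/(206*(1/428) + 131) = 170/(103/214 + 131) = 170/(28137/214) = 170*(214/28137) = 36380/28137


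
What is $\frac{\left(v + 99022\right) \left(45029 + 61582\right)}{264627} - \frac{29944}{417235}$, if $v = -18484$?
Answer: $\frac{398052283671538}{12267960705} \approx 32447.0$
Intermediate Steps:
$\frac{\left(v + 99022\right) \left(45029 + 61582\right)}{264627} - \frac{29944}{417235} = \frac{\left(-18484 + 99022\right) \left(45029 + 61582\right)}{264627} - \frac{29944}{417235} = 80538 \cdot 106611 \cdot \frac{1}{264627} - \frac{29944}{417235} = 8586236718 \cdot \frac{1}{264627} - \frac{29944}{417235} = \frac{954026302}{29403} - \frac{29944}{417235} = \frac{398052283671538}{12267960705}$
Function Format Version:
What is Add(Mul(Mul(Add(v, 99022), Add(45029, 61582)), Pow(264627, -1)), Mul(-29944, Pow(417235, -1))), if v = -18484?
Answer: Rational(398052283671538, 12267960705) ≈ 32447.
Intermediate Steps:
Add(Mul(Mul(Add(v, 99022), Add(45029, 61582)), Pow(264627, -1)), Mul(-29944, Pow(417235, -1))) = Add(Mul(Mul(Add(-18484, 99022), Add(45029, 61582)), Pow(264627, -1)), Mul(-29944, Pow(417235, -1))) = Add(Mul(Mul(80538, 106611), Rational(1, 264627)), Mul(-29944, Rational(1, 417235))) = Add(Mul(8586236718, Rational(1, 264627)), Rational(-29944, 417235)) = Add(Rational(954026302, 29403), Rational(-29944, 417235)) = Rational(398052283671538, 12267960705)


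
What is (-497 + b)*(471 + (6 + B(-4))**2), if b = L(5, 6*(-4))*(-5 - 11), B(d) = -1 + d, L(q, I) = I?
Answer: -53336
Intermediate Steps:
b = 384 (b = (6*(-4))*(-5 - 11) = -24*(-16) = 384)
(-497 + b)*(471 + (6 + B(-4))**2) = (-497 + 384)*(471 + (6 + (-1 - 4))**2) = -113*(471 + (6 - 5)**2) = -113*(471 + 1**2) = -113*(471 + 1) = -113*472 = -53336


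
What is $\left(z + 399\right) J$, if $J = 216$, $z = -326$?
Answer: $15768$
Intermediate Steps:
$\left(z + 399\right) J = \left(-326 + 399\right) 216 = 73 \cdot 216 = 15768$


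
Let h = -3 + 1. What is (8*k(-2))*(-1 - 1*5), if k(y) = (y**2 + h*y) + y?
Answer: -288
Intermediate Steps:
h = -2
k(y) = y**2 - y (k(y) = (y**2 - 2*y) + y = y**2 - y)
(8*k(-2))*(-1 - 1*5) = (8*(-2*(-1 - 2)))*(-1 - 1*5) = (8*(-2*(-3)))*(-1 - 5) = (8*6)*(-6) = 48*(-6) = -288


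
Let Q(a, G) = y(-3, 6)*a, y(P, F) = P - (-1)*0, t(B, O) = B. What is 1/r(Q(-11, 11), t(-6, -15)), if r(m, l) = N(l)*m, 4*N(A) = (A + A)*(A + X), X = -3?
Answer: 1/891 ≈ 0.0011223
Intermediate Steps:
y(P, F) = P (y(P, F) = P - 1*0 = P + 0 = P)
N(A) = A*(-3 + A)/2 (N(A) = ((A + A)*(A - 3))/4 = ((2*A)*(-3 + A))/4 = (2*A*(-3 + A))/4 = A*(-3 + A)/2)
Q(a, G) = -3*a
r(m, l) = l*m*(-3 + l)/2 (r(m, l) = (l*(-3 + l)/2)*m = l*m*(-3 + l)/2)
1/r(Q(-11, 11), t(-6, -15)) = 1/((1/2)*(-6)*(-3*(-11))*(-3 - 6)) = 1/((1/2)*(-6)*33*(-9)) = 1/891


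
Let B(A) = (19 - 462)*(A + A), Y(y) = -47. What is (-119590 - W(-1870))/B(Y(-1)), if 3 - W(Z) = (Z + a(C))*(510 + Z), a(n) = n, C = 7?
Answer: 2414087/41642 ≈ 57.972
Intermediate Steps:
B(A) = -886*A
W(Z) = 3 - (7 + Z)*(510 + Z) (W(Z) = 3 - (Z + 7)*(510 + Z) = 3 - (7 + Z)*(510 + Z))
(-119590 - W(-1870))/B(Y(-1)) = (-119590 - (-3567 - 1*(-1870)² - 517*(-1870)))/((-886*(-47))) = (-119590 - (-3567 - 1*3496900 + 966790))/41642 = (-119590 - (-3567 - 3496900 + 966790))*(1/41642) = (-119590 - 1*(-2533677))*(1/41642) = (-119590 + 2533677)*(1/41642) = 2414087*(1/41642) = 2414087/41642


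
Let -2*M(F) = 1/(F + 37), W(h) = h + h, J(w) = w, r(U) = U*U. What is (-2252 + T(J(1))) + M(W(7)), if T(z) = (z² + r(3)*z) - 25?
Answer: -231235/102 ≈ -2267.0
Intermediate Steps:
r(U) = U²
W(h) = 2*h
M(F) = -1/(2*(37 + F)) (M(F) = -1/(2*(F + 37)) = -1/(2*(37 + F)))
T(z) = -25 + z² + 9*z (T(z) = (z² + 3²*z) - 25 = (z² + 9*z) - 25 = -25 + z² + 9*z)
(-2252 + T(J(1))) + M(W(7)) = (-2252 + (-25 + 1² + 9*1)) - 1/(74 + 2*(2*7)) = (-2252 + (-25 + 1 + 9)) - 1/(74 + 2*14) = (-2252 - 15) - 1/(74 + 28) = -2267 - 1/102 = -231235/102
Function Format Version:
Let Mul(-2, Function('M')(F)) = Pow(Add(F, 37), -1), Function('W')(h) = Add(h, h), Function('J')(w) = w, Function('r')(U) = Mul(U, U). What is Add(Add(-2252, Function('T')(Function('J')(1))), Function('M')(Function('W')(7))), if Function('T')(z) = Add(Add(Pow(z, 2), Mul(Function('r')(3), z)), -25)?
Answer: Rational(-231235, 102) ≈ -2267.0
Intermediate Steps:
Function('r')(U) = Pow(U, 2)
Function('W')(h) = Mul(2, h)
Function('M')(F) = Mul(Rational(-1, 2), Pow(Add(37, F), -1)) (Function('M')(F) = Mul(Rational(-1, 2), Pow(Add(F, 37), -1)) = Mul(Rational(-1, 2), Pow(Add(37, F), -1)))
Function('T')(z) = Add(-25, Pow(z, 2), Mul(9, z)) (Function('T')(z) = Add(Add(Pow(z, 2), Mul(Pow(3, 2), z)), -25) = Add(Add(Pow(z, 2), Mul(9, z)), -25) = Add(-25, Pow(z, 2), Mul(9, z)))
Add(Add(-2252, Function('T')(Function('J')(1))), Function('M')(Function('W')(7))) = Add(Add(-2252, Add(-25, Pow(1, 2), Mul(9, 1))), Mul(-1, Pow(Add(74, Mul(2, Mul(2, 7))), -1))) = Add(Add(-2252, Add(-25, 1, 9)), Mul(-1, Pow(Add(74, Mul(2, 14)), -1))) = Add(Add(-2252, -15), Mul(-1, Pow(Add(74, 28), -1))) = Add(-2267, Mul(-1, Pow(102, -1))) = Add(-2267, Mul(-1, Rational(1, 102))) = Add(-2267, Rational(-1, 102)) = Rational(-231235, 102)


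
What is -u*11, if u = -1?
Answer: 11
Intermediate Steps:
-u*11 = -1*(-1)*11 = 1*11 = 11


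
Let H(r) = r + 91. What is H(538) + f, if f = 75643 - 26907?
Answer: 49365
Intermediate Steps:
H(r) = 91 + r
f = 48736
H(538) + f = (91 + 538) + 48736 = 629 + 48736 = 49365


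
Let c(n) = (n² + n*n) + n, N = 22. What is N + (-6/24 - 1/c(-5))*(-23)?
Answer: 5087/180 ≈ 28.261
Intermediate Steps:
c(n) = n + 2*n² (c(n) = (n² + n²) + n = 2*n² + n = n + 2*n²)
N + (-6/24 - 1/c(-5))*(-23) = 22 + (-6/24 - 1/((-5*(1 + 2*(-5)))))*(-23) = 22 + (-6*1/24 - 1/((-5*(1 - 10))))*(-23) = 22 + (-¼ - 1/((-5*(-9))))*(-23) = 22 + (-¼ - 1/45)*(-23) = 22 - 49/180*(-23) = 22 + 1127/180 = 5087/180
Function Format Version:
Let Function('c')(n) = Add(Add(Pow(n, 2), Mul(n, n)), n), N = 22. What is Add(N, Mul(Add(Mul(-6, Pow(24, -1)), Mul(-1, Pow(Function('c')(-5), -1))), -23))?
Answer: Rational(5087, 180) ≈ 28.261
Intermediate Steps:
Function('c')(n) = Add(n, Mul(2, Pow(n, 2))) (Function('c')(n) = Add(Add(Pow(n, 2), Pow(n, 2)), n) = Add(Mul(2, Pow(n, 2)), n) = Add(n, Mul(2, Pow(n, 2))))
Add(N, Mul(Add(Mul(-6, Pow(24, -1)), Mul(-1, Pow(Function('c')(-5), -1))), -23)) = Add(22, Mul(Add(Mul(-6, Pow(24, -1)), Mul(-1, Pow(Mul(-5, Add(1, Mul(2, -5))), -1))), -23)) = Add(22, Mul(Add(Mul(-6, Rational(1, 24)), Mul(-1, Pow(Mul(-5, Add(1, -10)), -1))), -23)) = Add(22, Mul(Add(Rational(-1, 4), Mul(-1, Pow(Mul(-5, -9), -1))), -23)) = Add(22, Mul(Add(Rational(-1, 4), Mul(-1, Pow(45, -1))), -23)) = Add(22, Mul(Add(Rational(-1, 4), Mul(-1, Rational(1, 45))), -23)) = Add(22, Mul(Add(Rational(-1, 4), Rational(-1, 45)), -23)) = Add(22, Mul(Rational(-49, 180), -23)) = Add(22, Rational(1127, 180)) = Rational(5087, 180)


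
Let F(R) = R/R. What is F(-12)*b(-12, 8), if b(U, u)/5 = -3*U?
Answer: 180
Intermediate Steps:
b(U, u) = -15*U (b(U, u) = 5*(-3*U) = -15*U)
F(R) = 1
F(-12)*b(-12, 8) = 1*(-15*(-12)) = 1*180 = 180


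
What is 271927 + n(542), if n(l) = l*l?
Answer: 565691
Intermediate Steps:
n(l) = l²
271927 + n(542) = 271927 + 542² = 271927 + 293764 = 565691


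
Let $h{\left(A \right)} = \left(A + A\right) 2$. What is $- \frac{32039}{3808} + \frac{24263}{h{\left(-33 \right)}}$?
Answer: $- \frac{3450809}{17952} \approx -192.22$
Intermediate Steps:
$h{\left(A \right)} = 4 A$ ($h{\left(A \right)} = 2 A 2 = 4 A$)
$- \frac{32039}{3808} + \frac{24263}{h{\left(-33 \right)}} = - \frac{32039}{3808} + \frac{24263}{4 \left(-33\right)} = \left(-32039\right) \frac{1}{3808} + \frac{24263}{-132} = - \frac{4577}{544} + 24263 \left(- \frac{1}{132}\right) = - \frac{4577}{544} - \frac{24263}{132} = - \frac{3450809}{17952}$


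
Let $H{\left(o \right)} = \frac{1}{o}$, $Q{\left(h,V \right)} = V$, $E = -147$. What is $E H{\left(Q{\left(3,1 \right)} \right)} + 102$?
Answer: $-45$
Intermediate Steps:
$E H{\left(Q{\left(3,1 \right)} \right)} + 102 = - \frac{147}{1} + 102 = \left(-147\right) 1 + 102 = -147 + 102 = -45$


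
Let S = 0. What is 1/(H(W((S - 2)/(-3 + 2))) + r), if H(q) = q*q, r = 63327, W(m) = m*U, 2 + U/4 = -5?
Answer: 1/66463 ≈ 1.5046e-5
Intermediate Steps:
U = -28 (U = -8 + 4*(-5) = -8 - 20 = -28)
W(m) = -28*m (W(m) = m*(-28) = -28*m)
H(q) = q**2
1/(H(W((S - 2)/(-3 + 2))) + r) = 1/((-28*(0 - 2)/(-3 + 2))**2 + 63327) = 1/((-(-56)/(-1))**2 + 63327) = 1/((-(-56)*(-1))**2 + 63327) = 1/((-28*2)**2 + 63327) = 1/((-56)**2 + 63327) = 1/(3136 + 63327) = 1/66463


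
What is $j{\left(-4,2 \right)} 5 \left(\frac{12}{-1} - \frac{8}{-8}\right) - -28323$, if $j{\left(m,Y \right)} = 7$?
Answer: $27938$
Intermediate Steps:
$j{\left(-4,2 \right)} 5 \left(\frac{12}{-1} - \frac{8}{-8}\right) - -28323 = 7 \cdot 5 \left(\frac{12}{-1} - \frac{8}{-8}\right) - -28323 = 35 \left(12 \left(-1\right) - -1\right) + 28323 = 35 \left(-12 + 1\right) + 28323 = 35 \left(-11\right) + 28323 = -385 + 28323 = 27938$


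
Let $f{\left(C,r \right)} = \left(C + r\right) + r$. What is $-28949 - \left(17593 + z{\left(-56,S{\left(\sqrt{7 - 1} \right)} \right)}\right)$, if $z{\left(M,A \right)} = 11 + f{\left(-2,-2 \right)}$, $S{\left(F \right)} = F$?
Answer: $-46547$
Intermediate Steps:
$f{\left(C,r \right)} = C + 2 r$
$z{\left(M,A \right)} = 5$ ($z{\left(M,A \right)} = 11 + \left(-2 + 2 \left(-2\right)\right) = 11 - 6 = 5$)
$-28949 - \left(17593 + z{\left(-56,S{\left(\sqrt{7 - 1} \right)} \right)}\right) = -28949 - 17598 = -46547$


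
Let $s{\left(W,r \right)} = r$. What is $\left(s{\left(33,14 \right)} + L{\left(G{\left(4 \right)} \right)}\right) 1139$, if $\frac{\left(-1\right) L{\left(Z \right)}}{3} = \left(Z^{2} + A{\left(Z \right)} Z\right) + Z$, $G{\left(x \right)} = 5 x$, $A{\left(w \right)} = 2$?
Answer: $-1555874$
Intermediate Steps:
$L{\left(Z \right)} = - 9 Z - 3 Z^{2}$ ($L{\left(Z \right)} = - 3 \left(\left(Z^{2} + 2 Z\right) + Z\right) = - 3 \left(Z^{2} + 3 Z\right) = - 9 Z - 3 Z^{2}$)
$\left(s{\left(33,14 \right)} + L{\left(G{\left(4 \right)} \right)}\right) 1139 = \left(14 - 3 \cdot 5 \cdot 4 \left(3 + 5 \cdot 4\right)\right) 1139 = \left(14 - 60 \left(3 + 20\right)\right) 1139 = \left(14 - 60 \cdot 23\right) 1139 = \left(14 - 1380\right) 1139 = \left(-1366\right) 1139 = -1555874$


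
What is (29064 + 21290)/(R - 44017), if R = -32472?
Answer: -50354/76489 ≈ -0.65832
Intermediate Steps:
(29064 + 21290)/(R - 44017) = (29064 + 21290)/(-32472 - 44017) = 50354/(-76489) = 50354*(-1/76489) = -50354/76489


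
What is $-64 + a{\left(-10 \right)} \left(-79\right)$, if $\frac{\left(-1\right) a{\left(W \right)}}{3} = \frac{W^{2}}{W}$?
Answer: $-2434$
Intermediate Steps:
$a{\left(W \right)} = - 3 W$ ($a{\left(W \right)} = - 3 \frac{W^{2}}{W} = - 3 W$)
$-64 + a{\left(-10 \right)} \left(-79\right) = -64 + \left(-3\right) \left(-10\right) \left(-79\right) = -64 + 30 \left(-79\right) = -64 - 2370 = -2434$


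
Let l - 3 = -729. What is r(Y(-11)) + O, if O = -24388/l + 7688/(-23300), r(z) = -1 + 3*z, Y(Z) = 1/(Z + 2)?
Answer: 67513064/2114475 ≈ 31.929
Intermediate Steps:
l = -726 (l = 3 - 729 = -726)
Y(Z) = 1/(2 + Z)
O = 70332364/2114475 (O = -24388/(-726) + 7688/(-23300) = -24388*(-1/726) + 7688*(-1/23300) = 12194/363 - 1922/5825 = 70332364/2114475 ≈ 33.262)
r(Y(-11)) + O = (-1 + 3/(2 - 11)) + 70332364/2114475 = (-1 + 3/(-9)) + 70332364/2114475 = (-1 + 3*(-⅑)) + 70332364/2114475 = (-1 - ⅓) + 70332364/2114475 = -4/3 + 70332364/2114475 = 67513064/2114475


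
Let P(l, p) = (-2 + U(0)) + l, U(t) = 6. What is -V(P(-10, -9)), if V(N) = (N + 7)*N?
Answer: 6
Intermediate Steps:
P(l, p) = 4 + l (P(l, p) = (-2 + 6) + l = 4 + l)
V(N) = N*(7 + N) (V(N) = (7 + N)*N = N*(7 + N))
-V(P(-10, -9)) = -(4 - 10)*(7 + (4 - 10)) = -(-6)*(7 - 6) = -(-6) = -1*(-6) = 6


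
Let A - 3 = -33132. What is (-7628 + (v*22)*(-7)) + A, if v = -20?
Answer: -37677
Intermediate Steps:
A = -33129 (A = 3 - 33132 = -33129)
(-7628 + (v*22)*(-7)) + A = (-7628 - 20*22*(-7)) - 33129 = (-7628 - 440*(-7)) - 33129 = (-7628 + 3080) - 33129 = -4548 - 33129 = -37677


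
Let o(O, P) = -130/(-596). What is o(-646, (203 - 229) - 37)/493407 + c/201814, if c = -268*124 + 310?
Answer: -2420341283891/14836889604402 ≈ -0.16313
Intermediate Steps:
c = -32922 (c = -33232 + 310 = -32922)
o(O, P) = 65/298 (o(O, P) = -130*(-1/596) = 65/298)
o(-646, (203 - 229) - 37)/493407 + c/201814 = (65/298)/493407 - 32922/201814 = (65/298)*(1/493407) - 32922*1/201814 = 65/147035286 - 16461/100907 = -2420341283891/14836889604402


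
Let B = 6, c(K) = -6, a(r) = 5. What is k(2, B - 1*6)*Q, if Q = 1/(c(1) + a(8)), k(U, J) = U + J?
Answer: -2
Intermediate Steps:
k(U, J) = J + U
Q = -1 (Q = 1/(-6 + 5) = 1/(-1) = -1)
k(2, B - 1*6)*Q = ((6 - 1*6) + 2)*(-1) = ((6 - 6) + 2)*(-1) = (0 + 2)*(-1) = 2*(-1) = -2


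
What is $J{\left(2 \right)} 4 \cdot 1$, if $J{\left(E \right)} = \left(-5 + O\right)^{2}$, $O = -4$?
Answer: $324$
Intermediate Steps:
$J{\left(E \right)} = 81$ ($J{\left(E \right)} = \left(-5 - 4\right)^{2} = \left(-9\right)^{2} = 81$)
$J{\left(2 \right)} 4 \cdot 1 = 81 \cdot 4 \cdot 1 = 324 \cdot 1 = 324$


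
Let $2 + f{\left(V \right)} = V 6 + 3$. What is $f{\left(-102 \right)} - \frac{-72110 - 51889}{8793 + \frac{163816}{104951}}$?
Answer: $- \frac{550937933900}{922997959} \approx -596.9$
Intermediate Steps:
$f{\left(V \right)} = 1 + 6 V$ ($f{\left(V \right)} = -2 + \left(V 6 + 3\right) = -2 + \left(6 V + 3\right) = -2 + \left(3 + 6 V\right) = 1 + 6 V$)
$f{\left(-102 \right)} - \frac{-72110 - 51889}{8793 + \frac{163816}{104951}} = \left(1 + 6 \left(-102\right)\right) - \frac{-72110 - 51889}{8793 + \frac{163816}{104951}} = \left(1 - 612\right) - - \frac{123999}{8793 + 163816 \cdot \frac{1}{104951}} = -611 - - \frac{123999}{8793 + \frac{163816}{104951}} = -611 - - \frac{123999}{\frac{922997959}{104951}} = -611 - \left(-123999\right) \frac{104951}{922997959} = -611 - - \frac{13013819049}{922997959} = -611 + \frac{13013819049}{922997959} = - \frac{550937933900}{922997959}$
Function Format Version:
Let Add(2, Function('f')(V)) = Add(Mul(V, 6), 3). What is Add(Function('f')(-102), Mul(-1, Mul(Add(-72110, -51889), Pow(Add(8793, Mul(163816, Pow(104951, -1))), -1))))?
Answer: Rational(-550937933900, 922997959) ≈ -596.90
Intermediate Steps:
Function('f')(V) = Add(1, Mul(6, V)) (Function('f')(V) = Add(-2, Add(Mul(V, 6), 3)) = Add(-2, Add(Mul(6, V), 3)) = Add(-2, Add(3, Mul(6, V))) = Add(1, Mul(6, V)))
Add(Function('f')(-102), Mul(-1, Mul(Add(-72110, -51889), Pow(Add(8793, Mul(163816, Pow(104951, -1))), -1)))) = Add(Add(1, Mul(6, -102)), Mul(-1, Mul(Add(-72110, -51889), Pow(Add(8793, Mul(163816, Pow(104951, -1))), -1)))) = Add(Add(1, -612), Mul(-1, Mul(-123999, Pow(Add(8793, Mul(163816, Rational(1, 104951))), -1)))) = Add(-611, Mul(-1, Mul(-123999, Pow(Add(8793, Rational(163816, 104951)), -1)))) = Add(-611, Mul(-1, Mul(-123999, Pow(Rational(922997959, 104951), -1)))) = Add(-611, Mul(-1, Mul(-123999, Rational(104951, 922997959)))) = Add(-611, Mul(-1, Rational(-13013819049, 922997959))) = Add(-611, Rational(13013819049, 922997959)) = Rational(-550937933900, 922997959)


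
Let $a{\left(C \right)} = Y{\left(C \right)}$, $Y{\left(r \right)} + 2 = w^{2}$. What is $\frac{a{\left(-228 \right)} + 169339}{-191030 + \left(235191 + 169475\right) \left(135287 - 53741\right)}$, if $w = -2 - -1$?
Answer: $\frac{84669}{16499351303} \approx 5.1317 \cdot 10^{-6}$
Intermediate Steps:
$w = -1$ ($w = -2 + 1 = -1$)
$Y{\left(r \right)} = -1$ ($Y{\left(r \right)} = -2 + \left(-1\right)^{2} = -2 + 1 = -1$)
$a{\left(C \right)} = -1$
$\frac{a{\left(-228 \right)} + 169339}{-191030 + \left(235191 + 169475\right) \left(135287 - 53741\right)} = \frac{-1 + 169339}{-191030 + \left(235191 + 169475\right) \left(135287 - 53741\right)} = \frac{169338}{-191030 + 404666 \cdot 81546} = \frac{169338}{-191030 + 32998893636} = \frac{169338}{32998702606} = 169338 \cdot \frac{1}{32998702606} = \frac{84669}{16499351303}$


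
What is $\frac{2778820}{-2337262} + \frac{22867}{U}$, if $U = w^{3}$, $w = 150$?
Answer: $- \frac{274266803819}{232007625000} \approx -1.1821$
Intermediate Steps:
$U = 3375000$ ($U = 150^{3} = 3375000$)
$\frac{2778820}{-2337262} + \frac{22867}{U} = \frac{2778820}{-2337262} + \frac{22867}{3375000} = 2778820 \left(- \frac{1}{2337262}\right) + 22867 \cdot \frac{1}{3375000} = - \frac{81730}{68743} + \frac{22867}{3375000} = - \frac{274266803819}{232007625000}$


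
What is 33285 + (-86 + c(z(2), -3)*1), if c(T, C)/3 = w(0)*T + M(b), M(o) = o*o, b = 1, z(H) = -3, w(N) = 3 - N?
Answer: 33175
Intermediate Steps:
M(o) = o**2
c(T, C) = 3 + 9*T (c(T, C) = 3*((3 - 1*0)*T + 1**2) = 3*((3 + 0)*T + 1) = 3*(3*T + 1) = 3*(1 + 3*T) = 3 + 9*T)
33285 + (-86 + c(z(2), -3)*1) = 33285 + (-86 + (3 + 9*(-3))*1) = 33285 + (-86 + (3 - 27)*1) = 33285 + (-86 - 24*1) = 33285 + (-86 - 24) = 33285 - 110 = 33175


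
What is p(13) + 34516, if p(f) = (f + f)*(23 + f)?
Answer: 35452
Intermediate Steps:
p(f) = 2*f*(23 + f) (p(f) = (2*f)*(23 + f) = 2*f*(23 + f))
p(13) + 34516 = 2*13*(23 + 13) + 34516 = 2*13*36 + 34516 = 936 + 34516 = 35452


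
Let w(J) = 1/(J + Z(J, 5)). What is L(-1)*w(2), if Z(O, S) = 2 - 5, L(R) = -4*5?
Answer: 20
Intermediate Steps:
L(R) = -20
Z(O, S) = -3
w(J) = 1/(-3 + J) (w(J) = 1/(J - 3) = 1/(-3 + J))
L(-1)*w(2) = -20/(-3 + 2) = -20/(-1) = -20*(-1) = 20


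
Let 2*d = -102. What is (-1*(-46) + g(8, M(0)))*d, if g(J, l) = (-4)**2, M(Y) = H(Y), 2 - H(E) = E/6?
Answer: -3162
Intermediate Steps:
d = -51 (d = (1/2)*(-102) = -51)
H(E) = 2 - E/6
M(Y) = 2 - Y/6
g(J, l) = 16
(-1*(-46) + g(8, M(0)))*d = (-1*(-46) + 16)*(-51) = (46 + 16)*(-51) = 62*(-51) = -3162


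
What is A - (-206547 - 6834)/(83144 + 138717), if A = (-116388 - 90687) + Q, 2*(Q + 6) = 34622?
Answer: -42102348589/221861 ≈ -1.8977e+5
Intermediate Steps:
Q = 17305 (Q = -6 + (½)*34622 = -6 + 17311 = 17305)
A = -189770 (A = (-116388 - 90687) + 17305 = -207075 + 17305 = -189770)
A - (-206547 - 6834)/(83144 + 138717) = -189770 - (-206547 - 6834)/(83144 + 138717) = -189770 - (-213381)/221861 = -189770 - 1*(-213381/221861) = -189770 + 213381/221861 = -42102348589/221861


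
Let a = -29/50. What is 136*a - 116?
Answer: -4872/25 ≈ -194.88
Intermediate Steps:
a = -29/50 (a = -29*1/50 = -29/50 ≈ -0.58000)
136*a - 116 = 136*(-29/50) - 116 = -1972/25 - 116 = -4872/25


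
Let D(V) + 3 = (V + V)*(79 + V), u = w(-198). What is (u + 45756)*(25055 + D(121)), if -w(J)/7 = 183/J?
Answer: 36974794166/11 ≈ 3.3613e+9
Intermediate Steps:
w(J) = -1281/J
u = 427/66 (u = -1281/(-198) = -1281*(-1/198) = 427/66 ≈ 6.4697)
D(V) = -3 + 2*V*(79 + V) (D(V) = -3 + (V + V)*(79 + V) = -3 + (2*V)*(79 + V) = -3 + 2*V*(79 + V))
(u + 45756)*(25055 + D(121)) = (427/66 + 45756)*(25055 + (-3 + 2*121**2 + 158*121)) = 3020323*(25055 + (-3 + 2*14641 + 19118))/66 = 3020323*(25055 + (-3 + 29282 + 19118))/66 = 3020323*(25055 + 48397)/66 = (3020323/66)*73452 = 36974794166/11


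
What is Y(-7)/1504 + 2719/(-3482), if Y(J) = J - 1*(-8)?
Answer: -2042947/2618464 ≈ -0.78021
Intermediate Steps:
Y(J) = 8 + J (Y(J) = J + 8 = 8 + J)
Y(-7)/1504 + 2719/(-3482) = (8 - 7)/1504 + 2719/(-3482) = 1*(1/1504) + 2719*(-1/3482) = 1/1504 - 2719/3482 = -2042947/2618464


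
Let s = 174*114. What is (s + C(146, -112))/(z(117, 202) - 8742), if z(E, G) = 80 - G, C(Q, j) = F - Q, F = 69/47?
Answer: -925499/416608 ≈ -2.2215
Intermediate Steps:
F = 69/47 (F = 69*(1/47) = 69/47 ≈ 1.4681)
s = 19836
C(Q, j) = 69/47 - Q
(s + C(146, -112))/(z(117, 202) - 8742) = (19836 + (69/47 - 1*146))/((80 - 1*202) - 8742) = (19836 + (69/47 - 146))/((80 - 202) - 8742) = (19836 - 6793/47)/(-122 - 8742) = (925499/47)/(-8864) = (925499/47)*(-1/8864) = -925499/416608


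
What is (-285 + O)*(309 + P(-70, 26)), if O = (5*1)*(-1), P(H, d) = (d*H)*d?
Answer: 13633190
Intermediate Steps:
P(H, d) = H*d² (P(H, d) = (H*d)*d = H*d²)
O = -5 (O = 5*(-1) = -5)
(-285 + O)*(309 + P(-70, 26)) = (-285 - 5)*(309 - 70*26²) = -290*(309 - 70*676) = -290*(309 - 47320) = -290*(-47011) = 13633190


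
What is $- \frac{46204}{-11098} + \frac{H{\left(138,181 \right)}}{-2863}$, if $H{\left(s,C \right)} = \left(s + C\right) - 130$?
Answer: $\frac{9298895}{2269541} \approx 4.0973$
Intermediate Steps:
$H{\left(s,C \right)} = -130 + C + s$ ($H{\left(s,C \right)} = \left(C + s\right) - 130 = -130 + C + s$)
$- \frac{46204}{-11098} + \frac{H{\left(138,181 \right)}}{-2863} = - \frac{46204}{-11098} + \frac{-130 + 181 + 138}{-2863} = \left(-46204\right) \left(- \frac{1}{11098}\right) + 189 \left(- \frac{1}{2863}\right) = \frac{23102}{5549} - \frac{27}{409} = \frac{9298895}{2269541}$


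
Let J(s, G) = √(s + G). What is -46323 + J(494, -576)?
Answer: -46323 + I*√82 ≈ -46323.0 + 9.0554*I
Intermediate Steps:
J(s, G) = √(G + s)
-46323 + J(494, -576) = -46323 + √(-576 + 494) = -46323 + √(-82) = -46323 + I*√82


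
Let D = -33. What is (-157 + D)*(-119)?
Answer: 22610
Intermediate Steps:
(-157 + D)*(-119) = (-157 - 33)*(-119) = -190*(-119) = 22610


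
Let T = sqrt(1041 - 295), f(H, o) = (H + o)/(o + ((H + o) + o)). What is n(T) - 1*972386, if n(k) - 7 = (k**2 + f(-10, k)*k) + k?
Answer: -3213197791/3307 + 4376*sqrt(746)/3307 ≈ -9.7160e+5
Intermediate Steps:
f(H, o) = (H + o)/(H + 3*o) (f(H, o) = (H + o)/(o + (H + 2*o)) = (H + o)/(H + 3*o))
T = sqrt(746) ≈ 27.313
n(k) = 7 + k + k**2 + k*(-10 + k)/(-10 + 3*k) (n(k) = 7 + ((k**2 + ((-10 + k)/(-10 + 3*k))*k) + k) = 7 + ((k**2 + k*(-10 + k)/(-10 + 3*k)) + k) = 7 + (k + k**2 + k*(-10 + k)/(-10 + 3*k)) = 7 + k + k**2 + k*(-10 + k)/(-10 + 3*k))
n(T) - 1*972386 = (-70 + sqrt(746) - 6*(sqrt(746))**2 + 3*(sqrt(746))**3)/(-10 + 3*sqrt(746)) - 1*972386 = (-70 + sqrt(746) - 6*746 + 3*(746*sqrt(746)))/(-10 + 3*sqrt(746)) - 972386 = (-70 + sqrt(746) - 4476 + 2238*sqrt(746))/(-10 + 3*sqrt(746)) - 972386 = (-4546 + 2239*sqrt(746))/(-10 + 3*sqrt(746)) - 972386 = -972386 + (-4546 + 2239*sqrt(746))/(-10 + 3*sqrt(746))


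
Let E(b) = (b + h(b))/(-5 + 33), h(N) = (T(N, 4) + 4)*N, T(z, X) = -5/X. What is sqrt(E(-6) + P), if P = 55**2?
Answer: sqrt(2370970)/28 ≈ 54.993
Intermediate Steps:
P = 3025
h(N) = 11*N/4 (h(N) = (-5/4 + 4)*N = 11*N/4)
E(b) = 15*b/112 (E(b) = (b + 11*b/4)/(-5 + 33) = (15*b/4)/28 = (15*b/4)*(1/28) = 15*b/112)
sqrt(E(-6) + P) = sqrt((15/112)*(-6) + 3025) = sqrt(-45/56 + 3025) = sqrt(169355/56) = sqrt(2370970)/28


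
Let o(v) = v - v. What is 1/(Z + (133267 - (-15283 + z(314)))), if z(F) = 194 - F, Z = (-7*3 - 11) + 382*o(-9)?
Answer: 1/148638 ≈ 6.7278e-6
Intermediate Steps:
o(v) = 0
Z = -32 (Z = (-7*3 - 11) + 382*0 = (-21 - 11) + 0 = -32 + 0 = -32)
1/(Z + (133267 - (-15283 + z(314)))) = 1/(-32 + (133267 - (-15283 + (194 - 1*314)))) = 1/(-32 + (133267 - (-15283 + (194 - 314)))) = 1/(-32 + (133267 - (-15283 - 120))) = 1/(-32 + (133267 - 1*(-15403))) = 1/(-32 + (133267 + 15403)) = 1/(-32 + 148670) = 1/148638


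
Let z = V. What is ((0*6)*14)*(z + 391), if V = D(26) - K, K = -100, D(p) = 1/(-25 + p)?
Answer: 0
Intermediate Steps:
V = 101 (V = 1/(-25 + 26) - 1*(-100) = 1/1 + 100 = 1 + 100 = 101)
z = 101
((0*6)*14)*(z + 391) = ((0*6)*14)*(101 + 391) = (0*14)*492 = 0*492 = 0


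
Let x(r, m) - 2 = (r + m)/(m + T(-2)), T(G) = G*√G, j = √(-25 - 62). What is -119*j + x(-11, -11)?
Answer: (-1309*√87 - 44*I + 4*√2 - 238*I*√174)/(-11*I + 2*√2) ≈ 3.876 - 1110.4*I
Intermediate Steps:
j = I*√87 (j = √(-87) = I*√87 ≈ 9.3274*I)
T(G) = G^(3/2)
x(r, m) = 2 + (m + r)/(m - 2*I*√2) (x(r, m) = 2 + (r + m)/(m + (-2)^(3/2)) = 2 + (m + r)/(m - 2*I*√2))
-119*j + x(-11, -11) = -119*I*√87 + (-11 + 3*(-11) - 4*I*√2)/(-11 - 2*I*√2) = -119*I*√87 + (-11 - 33 - 4*I*√2)/(-11 - 2*I*√2) = -119*I*√87 + (-44 - 4*I*√2)/(-11 - 2*I*√2) = (-44 - 4*I*√2)/(-11 - 2*I*√2) - 119*I*√87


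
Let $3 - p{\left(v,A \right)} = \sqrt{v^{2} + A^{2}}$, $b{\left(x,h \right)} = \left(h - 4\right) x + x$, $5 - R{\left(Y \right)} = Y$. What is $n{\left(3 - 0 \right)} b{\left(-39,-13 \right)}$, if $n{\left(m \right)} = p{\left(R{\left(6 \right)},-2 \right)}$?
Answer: $1872 - 624 \sqrt{5} \approx 476.69$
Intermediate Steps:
$R{\left(Y \right)} = 5 - Y$
$b{\left(x,h \right)} = x + x \left(-4 + h\right)$ ($b{\left(x,h \right)} = \left(-4 + h\right) x + x = x \left(-4 + h\right) + x = x + x \left(-4 + h\right)$)
$p{\left(v,A \right)} = 3 - \sqrt{A^{2} + v^{2}}$ ($p{\left(v,A \right)} = 3 - \sqrt{v^{2} + A^{2}} = 3 - \sqrt{A^{2} + v^{2}}$)
$n{\left(m \right)} = 3 - \sqrt{5}$ ($n{\left(m \right)} = 3 - \sqrt{\left(-2\right)^{2} + \left(5 - 6\right)^{2}} = 3 - \sqrt{4 + \left(5 - 6\right)^{2}} = 3 - \sqrt{4 + \left(-1\right)^{2}} = 3 - \sqrt{4 + 1} = 3 - \sqrt{5}$)
$n{\left(3 - 0 \right)} b{\left(-39,-13 \right)} = \left(3 - \sqrt{5}\right) \left(- 39 \left(-3 - 13\right)\right) = \left(3 - \sqrt{5}\right) \left(\left(-39\right) \left(-16\right)\right) = \left(3 - \sqrt{5}\right) 624 = 1872 - 624 \sqrt{5}$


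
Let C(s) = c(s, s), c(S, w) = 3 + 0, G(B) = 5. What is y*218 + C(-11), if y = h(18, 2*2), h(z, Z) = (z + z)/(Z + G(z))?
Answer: 875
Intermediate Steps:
c(S, w) = 3
h(z, Z) = 2*z/(5 + Z) (h(z, Z) = (z + z)/(Z + 5) = (2*z)/(5 + Z) = 2*z/(5 + Z))
C(s) = 3
y = 4 (y = 2*18/(5 + 2*2) = 2*18/(5 + 4) = 2*18/9 = 2*18*(⅑) = 4)
y*218 + C(-11) = 4*218 + 3 = 872 + 3 = 875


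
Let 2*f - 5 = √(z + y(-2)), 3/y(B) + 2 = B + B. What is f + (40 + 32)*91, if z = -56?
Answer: 13109/2 + I*√226/4 ≈ 6554.5 + 3.7583*I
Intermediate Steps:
y(B) = 3/(-2 + 2*B) (y(B) = 3/(-2 + (B + B)) = 3/(-2 + 2*B))
f = 5/2 + I*√226/4 (f = 5/2 + √(-56 + 3/(2*(-1 - 2)))/2 = 5/2 + √(-56 + (3/2)/(-3))/2 = 5/2 + √(-56 + (3/2)*(-⅓))/2 = 5/2 + √(-56 - ½)/2 = 5/2 + √(-113/2)/2 = 5/2 + (I*√226/2)/2 = 5/2 + I*√226/4 ≈ 2.5 + 3.7583*I)
f + (40 + 32)*91 = (5/2 + I*√226/4) + (40 + 32)*91 = (5/2 + I*√226/4) + 72*91 = (5/2 + I*√226/4) + 6552 = 13109/2 + I*√226/4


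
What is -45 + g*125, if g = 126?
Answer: 15705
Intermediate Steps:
-45 + g*125 = -45 + 126*125 = -45 + 15750 = 15705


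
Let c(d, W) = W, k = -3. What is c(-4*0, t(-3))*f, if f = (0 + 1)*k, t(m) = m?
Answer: 9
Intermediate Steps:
f = -3 (f = (0 + 1)*(-3) = 1*(-3) = -3)
c(-4*0, t(-3))*f = -3*(-3) = 9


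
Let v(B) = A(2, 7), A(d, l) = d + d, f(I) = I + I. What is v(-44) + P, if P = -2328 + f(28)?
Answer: -2268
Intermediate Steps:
f(I) = 2*I
A(d, l) = 2*d
v(B) = 4 (v(B) = 2*2 = 4)
P = -2272 (P = -2328 + 2*28 = -2328 + 56 = -2272)
v(-44) + P = 4 - 2272 = -2268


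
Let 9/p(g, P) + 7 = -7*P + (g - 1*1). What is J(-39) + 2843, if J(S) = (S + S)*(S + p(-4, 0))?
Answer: 11887/2 ≈ 5943.5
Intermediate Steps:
p(g, P) = 9/(-8 + g - 7*P) (p(g, P) = 9/(-7 + (-7*P + (g - 1*1))) = 9/(-7 + (-7*P + (g - 1))) = 9/(-7 + (-7*P + (-1 + g))) = 9/(-7 + (-1 + g - 7*P)) = 9/(-8 + g - 7*P))
J(S) = 2*S*(-3/4 + S) (J(S) = (S + S)*(S + 9/(-8 - 4 - 7*0)) = (2*S)*(S + 9/(-8 - 4 + 0)) = (2*S)*(S + 9/(-12)) = (2*S)*(S + 9*(-1/12)) = (2*S)*(S - 3/4) = (2*S)*(-3/4 + S) = 2*S*(-3/4 + S))
J(-39) + 2843 = (1/2)*(-39)*(-3 + 4*(-39)) + 2843 = (1/2)*(-39)*(-3 - 156) + 2843 = (1/2)*(-39)*(-159) + 2843 = 6201/2 + 2843 = 11887/2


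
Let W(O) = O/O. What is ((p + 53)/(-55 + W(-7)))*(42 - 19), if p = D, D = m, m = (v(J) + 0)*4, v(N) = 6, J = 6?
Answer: -1771/54 ≈ -32.796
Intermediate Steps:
W(O) = 1
m = 24 (m = (6 + 0)*4 = 6*4 = 24)
D = 24
p = 24
((p + 53)/(-55 + W(-7)))*(42 - 19) = ((24 + 53)/(-55 + 1))*(42 - 19) = (77/(-54))*23 = (77*(-1/54))*23 = -77/54*23 = -1771/54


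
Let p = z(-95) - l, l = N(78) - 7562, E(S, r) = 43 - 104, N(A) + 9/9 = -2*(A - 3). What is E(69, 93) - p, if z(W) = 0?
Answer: -7774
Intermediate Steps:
N(A) = 5 - 2*A (N(A) = -1 - 2*(A - 3) = -1 - 2*(-3 + A) = -1 + (6 - 2*A) = 5 - 2*A)
E(S, r) = -61
l = -7713 (l = (5 - 2*78) - 7562 = (5 - 156) - 7562 = -151 - 7562 = -7713)
p = 7713 (p = 0 - 1*(-7713) = 0 + 7713 = 7713)
E(69, 93) - p = -61 - 1*7713 = -61 - 7713 = -7774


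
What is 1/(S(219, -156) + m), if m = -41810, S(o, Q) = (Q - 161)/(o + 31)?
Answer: -250/10452817 ≈ -2.3917e-5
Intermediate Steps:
S(o, Q) = (-161 + Q)/(31 + o)
1/(S(219, -156) + m) = 1/((-161 - 156)/(31 + 219) - 41810) = 1/(-317/250 - 41810) = 1/(-10452817/250) = -250/10452817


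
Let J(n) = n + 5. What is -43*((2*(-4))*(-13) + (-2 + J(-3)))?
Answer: -4472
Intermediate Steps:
J(n) = 5 + n
-43*((2*(-4))*(-13) + (-2 + J(-3))) = -43*((2*(-4))*(-13) + (-2 + (5 - 3))) = -43*(-8*(-13) + (-2 + 2)) = -43*(104 + 0) = -43*104 = -4472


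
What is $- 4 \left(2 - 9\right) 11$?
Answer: $308$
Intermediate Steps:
$- 4 \left(2 - 9\right) 11 = \left(-4\right) \left(-7\right) 11 = 28 \cdot 11 = 308$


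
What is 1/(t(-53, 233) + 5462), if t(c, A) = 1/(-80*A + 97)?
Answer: 18543/101281865 ≈ 0.00018308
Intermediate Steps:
t(c, A) = 1/(97 - 80*A)
1/(t(-53, 233) + 5462) = 1/(-1/(-97 + 80*233) + 5462) = 1/(-1/(-97 + 18640) + 5462) = 1/(-1/18543 + 5462) = 1/(101281865/18543) = 18543/101281865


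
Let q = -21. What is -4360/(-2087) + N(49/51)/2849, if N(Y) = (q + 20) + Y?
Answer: 633499466/303239013 ≈ 2.0891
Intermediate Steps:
N(Y) = -1 + Y (N(Y) = (-21 + 20) + Y = -1 + Y)
-4360/(-2087) + N(49/51)/2849 = -4360/(-2087) + (-1 + 49/51)/2849 = -4360*(-1/2087) + (-1 + 49*(1/51))*(1/2849) = 4360/2087 + (-1 + 49/51)*(1/2849) = 4360/2087 - 2/51*1/2849 = 4360/2087 - 2/145299 = 633499466/303239013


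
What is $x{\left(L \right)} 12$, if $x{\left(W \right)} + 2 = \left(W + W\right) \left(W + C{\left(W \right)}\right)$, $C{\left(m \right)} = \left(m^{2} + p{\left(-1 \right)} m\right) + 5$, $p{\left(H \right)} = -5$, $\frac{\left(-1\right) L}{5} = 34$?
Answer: $-120706824$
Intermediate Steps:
$L = -170$ ($L = \left(-5\right) 34 = -170$)
$C{\left(m \right)} = 5 + m^{2} - 5 m$ ($C{\left(m \right)} = \left(m^{2} - 5 m\right) + 5 = 5 + m^{2} - 5 m$)
$x{\left(W \right)} = -2 + 2 W \left(5 + W^{2} - 4 W\right)$ ($x{\left(W \right)} = -2 + \left(W + W\right) \left(W + \left(5 + W^{2} - 5 W\right)\right) = -2 + 2 W \left(5 + W^{2} - 4 W\right)$)
$x{\left(L \right)} 12 = \left(-2 - 8 \left(-170\right)^{2} + 2 \left(-170\right)^{3} + 10 \left(-170\right)\right) 12 = \left(-2 - 231200 + 2 \left(-4913000\right) - 1700\right) 12 = \left(-2 - 231200 - 9826000 - 1700\right) 12 = \left(-10058902\right) 12 = -120706824$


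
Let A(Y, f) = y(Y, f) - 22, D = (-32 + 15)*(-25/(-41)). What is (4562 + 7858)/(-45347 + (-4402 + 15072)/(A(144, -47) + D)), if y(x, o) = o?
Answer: -5051835/18499576 ≈ -0.27308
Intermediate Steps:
D = -425/41 (D = -(-425)*(-1)/41 = -17*25/41 = -425/41 ≈ -10.366)
A(Y, f) = -22 + f (A(Y, f) = f - 22 = -22 + f)
(4562 + 7858)/(-45347 + (-4402 + 15072)/(A(144, -47) + D)) = (4562 + 7858)/(-45347 + (-4402 + 15072)/((-22 - 47) - 425/41)) = 12420/(-45347 + 10670/(-69 - 425/41)) = 12420/(-45347 + 10670/(-3254/41)) = 12420/(-45347 + 10670*(-41/3254)) = 12420/(-45347 - 218735/1627) = 12420/(-73998304/1627) = 12420*(-1627/73998304) = -5051835/18499576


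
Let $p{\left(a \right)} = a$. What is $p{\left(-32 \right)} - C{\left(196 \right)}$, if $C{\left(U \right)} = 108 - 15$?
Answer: $-125$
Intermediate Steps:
$C{\left(U \right)} = 93$
$p{\left(-32 \right)} - C{\left(196 \right)} = -32 - 93 = -125$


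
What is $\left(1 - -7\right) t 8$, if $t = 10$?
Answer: $640$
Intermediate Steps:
$\left(1 - -7\right) t 8 = \left(1 - -7\right) 10 \cdot 8 = \left(1 + 7\right) 10 \cdot 8 = 8 \cdot 10 \cdot 8 = 80 \cdot 8 = 640$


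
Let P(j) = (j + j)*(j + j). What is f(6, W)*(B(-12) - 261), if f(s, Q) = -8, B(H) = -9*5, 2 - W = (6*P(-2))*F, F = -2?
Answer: 2448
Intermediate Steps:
P(j) = 4*j**2 (P(j) = (2*j)*(2*j) = 4*j**2)
W = 194 (W = 2 - 6*(4*(-2)**2)*(-2) = 2 - 6*(4*4)*(-2) = 2 - 6*16*(-2) = 2 - 96*(-2) = 2 - 1*(-192) = 2 + 192 = 194)
B(H) = -45
f(6, W)*(B(-12) - 261) = -8*(-45 - 261) = -8*(-306) = 2448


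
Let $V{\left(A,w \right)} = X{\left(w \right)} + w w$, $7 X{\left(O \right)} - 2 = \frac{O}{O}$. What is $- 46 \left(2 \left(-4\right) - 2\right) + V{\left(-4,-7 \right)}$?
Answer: $\frac{3566}{7} \approx 509.43$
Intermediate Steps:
$X{\left(O \right)} = \frac{3}{7}$ ($X{\left(O \right)} = \frac{2}{7} + \frac{O \frac{1}{O}}{7} = \frac{2}{7} + \frac{1}{7} \cdot 1 = \frac{2}{7} + \frac{1}{7} = \frac{3}{7}$)
$V{\left(A,w \right)} = \frac{3}{7} + w^{2}$ ($V{\left(A,w \right)} = \frac{3}{7} + w w = \frac{3}{7} + w^{2}$)
$- 46 \left(2 \left(-4\right) - 2\right) + V{\left(-4,-7 \right)} = - 46 \left(2 \left(-4\right) - 2\right) + \left(\frac{3}{7} + \left(-7\right)^{2}\right) = - 46 \left(-8 - 2\right) + \left(\frac{3}{7} + 49\right) = \left(-46\right) \left(-10\right) + \frac{346}{7} = 460 + \frac{346}{7} = \frac{3566}{7}$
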